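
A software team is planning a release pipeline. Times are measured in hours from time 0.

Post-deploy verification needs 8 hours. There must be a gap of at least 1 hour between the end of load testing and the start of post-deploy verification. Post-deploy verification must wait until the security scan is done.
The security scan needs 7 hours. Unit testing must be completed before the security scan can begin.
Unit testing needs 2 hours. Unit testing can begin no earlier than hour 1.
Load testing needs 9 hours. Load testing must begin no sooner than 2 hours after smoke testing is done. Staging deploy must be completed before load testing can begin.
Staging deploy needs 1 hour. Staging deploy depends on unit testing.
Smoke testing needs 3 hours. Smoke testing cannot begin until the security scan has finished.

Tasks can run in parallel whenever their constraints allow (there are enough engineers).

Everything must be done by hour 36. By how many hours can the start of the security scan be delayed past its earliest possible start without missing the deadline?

Unit testing cannot begin until its own release at hour 1. It runs from hour 1 to 1 + 2 = hour 3.
The security scan cannot begin until unit testing (finishes hour 3). It runs from hour 3 to 3 + 7 = hour 10.

Working backward from the deadline:
To finish by hour 36, post-deploy verification (duration 8) must start no later than hour 28.
Load testing must finish before post-deploy verification (must start by hour 28, minus 1-hour gap → hour 27). With a 9-hour duration, load testing must start by 27 − 9 = hour 18.
Smoke testing has to be done before load testing (must start by hour 18, minus 2-hour gap → hour 16). That means finishing by hour 16, i.e. starting by 16 − 3 = hour 13.
The security scan feeds smoke testing (must start by hour 13); post-deploy verification (must start by hour 28). Taking the minimum, the security scan must finish by hour 13 and start by 13 − 7 = hour 6.
So the security scan can start as early as hour 3 and as late as hour 6, giving 6 − 3 = 3 hours of slack.

3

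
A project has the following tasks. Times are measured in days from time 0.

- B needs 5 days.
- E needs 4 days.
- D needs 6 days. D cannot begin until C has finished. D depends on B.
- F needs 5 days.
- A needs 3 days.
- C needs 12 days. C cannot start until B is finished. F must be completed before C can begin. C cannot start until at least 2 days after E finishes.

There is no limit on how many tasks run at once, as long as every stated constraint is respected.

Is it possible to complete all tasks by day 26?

Nothing blocks F, so it runs from day 0 to day 5.
E has no prerequisites, so it starts at day 0 and finishes at day 4.
B has no prerequisites, so it starts at day 0 and finishes at day 5.
C has to wait for B (finishes day 5); F (finishes day 5); E (finishes day 4, plus 2-day gap → day 6). The latest of these is day 6, so C runs day 6 to 6 + 12 = day 18.
D needs all of C (finishes day 18); B (finishes day 5). That puts its earliest start at day 18; it finishes at 18 + 6 = day 24.
Nothing blocks A, so it runs from day 0 to day 3.
Every task is finished by day 24, which is no later than the deadline of 26, so the schedule is feasible.

Yes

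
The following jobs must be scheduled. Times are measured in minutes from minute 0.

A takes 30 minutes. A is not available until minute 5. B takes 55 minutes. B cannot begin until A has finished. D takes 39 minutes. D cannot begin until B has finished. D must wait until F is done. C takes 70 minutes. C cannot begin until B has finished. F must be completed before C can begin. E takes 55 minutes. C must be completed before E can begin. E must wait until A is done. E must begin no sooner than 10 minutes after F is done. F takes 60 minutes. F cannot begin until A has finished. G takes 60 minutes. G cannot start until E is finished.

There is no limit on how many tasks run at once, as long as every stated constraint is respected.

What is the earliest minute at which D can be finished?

After its own release at minute 5, A can start at minute 5 and finishes at minute 35.
F cannot begin until A (finishes minute 35). It runs from minute 35 to 35 + 60 = minute 95.
B cannot begin until A (finishes minute 35). It runs from minute 35 to 35 + 55 = minute 90.
D needs all of B (finishes minute 90); F (finishes minute 95). That puts its earliest start at minute 95; it finishes at 95 + 39 = minute 134.

134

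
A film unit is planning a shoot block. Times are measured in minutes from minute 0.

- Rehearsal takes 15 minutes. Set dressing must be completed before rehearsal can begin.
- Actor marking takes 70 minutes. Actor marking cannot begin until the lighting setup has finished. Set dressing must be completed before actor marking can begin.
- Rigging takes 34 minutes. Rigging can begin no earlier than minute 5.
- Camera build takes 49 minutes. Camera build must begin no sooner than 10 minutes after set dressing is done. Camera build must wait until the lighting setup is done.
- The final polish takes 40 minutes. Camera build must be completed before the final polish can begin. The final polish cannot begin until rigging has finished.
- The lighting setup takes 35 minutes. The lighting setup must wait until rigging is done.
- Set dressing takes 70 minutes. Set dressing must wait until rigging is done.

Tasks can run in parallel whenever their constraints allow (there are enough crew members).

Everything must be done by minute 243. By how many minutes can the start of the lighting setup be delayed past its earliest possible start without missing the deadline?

Rigging cannot begin until its own release at minute 5. It runs from minute 5 to 5 + 34 = minute 39.
The lighting setup cannot begin until rigging (finishes minute 39). It runs from minute 39 to 39 + 35 = minute 74.

Working backward from the deadline:
Nothing follows the final polish; the deadline of minute 243 is its only limit. It must start by 243 − 40 = minute 203.
Since the final polish (must start by minute 203) depends on it, camera build must finish by minute 203. Backing off its 49-minute duration gives a latest start of minute 154.
Nothing follows actor marking; the deadline of minute 243 is its only limit. It must start by 243 − 70 = minute 173.
For the lighting setup: camera build (must start by minute 154); actor marking (must start by minute 173). The most restrictive is minute 154; with a 35-minute duration, the lighting setup must start by minute 119.
So the lighting setup can start as early as minute 39 and as late as minute 119, giving 119 − 39 = 80 minutes of slack.

80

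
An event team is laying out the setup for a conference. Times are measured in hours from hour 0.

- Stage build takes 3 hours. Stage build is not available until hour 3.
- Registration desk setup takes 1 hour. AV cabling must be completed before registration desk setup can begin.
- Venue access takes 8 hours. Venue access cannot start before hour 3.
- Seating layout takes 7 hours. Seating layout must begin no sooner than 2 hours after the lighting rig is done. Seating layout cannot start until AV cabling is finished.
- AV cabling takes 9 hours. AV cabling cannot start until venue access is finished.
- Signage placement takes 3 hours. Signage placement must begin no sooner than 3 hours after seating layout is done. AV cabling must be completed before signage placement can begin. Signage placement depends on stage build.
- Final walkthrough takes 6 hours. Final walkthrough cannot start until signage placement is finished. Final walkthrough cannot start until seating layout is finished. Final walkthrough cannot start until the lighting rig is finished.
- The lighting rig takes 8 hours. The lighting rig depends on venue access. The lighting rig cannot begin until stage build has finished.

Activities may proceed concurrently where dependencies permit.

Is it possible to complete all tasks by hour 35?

After its own release at hour 3, stage build can start at hour 3 and finishes at hour 6.
Venue access cannot begin until its own release at hour 3. It runs from hour 3 to 3 + 8 = hour 11.
AV cabling waits on venue access (finishes hour 11), so it starts at hour 11 and finishes at 11 + 9 = hour 20.
After AV cabling (finishes hour 20), registration desk setup can start at hour 20 and finishes at hour 21.
The lighting rig cannot start until venue access (finishes hour 11); stage build (finishes hour 6). The controlling bound is hour 11, so the lighting rig finishes at 11 + 8 = hour 19.
For seating layout: the lighting rig (finishes hour 19, plus 2-hour gap → hour 21); AV cabling (finishes hour 20). Taking the maximum gives a start of hour 21, and it finishes at 21 + 7 = hour 28.
Signage placement needs all of seating layout (finishes hour 28, plus 3-hour gap → hour 31); AV cabling (finishes hour 20); stage build (finishes hour 6). That puts its earliest start at hour 31; it finishes at 31 + 3 = hour 34.
Final walkthrough has to wait for signage placement (finishes hour 34); seating layout (finishes hour 28); the lighting rig (finishes hour 19). The latest of these is hour 34, so final walkthrough runs hour 34 to 34 + 6 = hour 40.
The earliest everything can be done is hour 40, which is after the deadline of 35, so it is not possible.

No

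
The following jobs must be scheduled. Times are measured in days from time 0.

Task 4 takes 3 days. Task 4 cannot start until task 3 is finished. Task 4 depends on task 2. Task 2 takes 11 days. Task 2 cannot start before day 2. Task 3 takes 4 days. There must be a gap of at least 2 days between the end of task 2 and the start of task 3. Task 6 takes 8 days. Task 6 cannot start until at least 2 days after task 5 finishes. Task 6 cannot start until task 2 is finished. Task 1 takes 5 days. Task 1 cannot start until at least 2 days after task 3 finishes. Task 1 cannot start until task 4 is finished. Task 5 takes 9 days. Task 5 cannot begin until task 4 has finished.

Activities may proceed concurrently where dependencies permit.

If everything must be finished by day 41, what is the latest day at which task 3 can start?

Task 1 must finish by day 41; it takes 5 days, so it must start by 41 − 5 = day 36.
Nothing follows task 6; the deadline of day 41 is its only limit. It must start by 41 − 8 = day 33.
Since task 6 (must start by day 33, minus 2-day gap → day 31) depends on it, task 5 must finish by day 31. Backing off its 9-day duration gives a latest start of day 22.
Task 4 feeds task 1 (must start by day 36); task 5 (must start by day 22). Taking the minimum, task 4 must finish by day 22 and start by 22 − 3 = day 19.
Task 3 has several dependents: task 1 (must start by day 36, minus 2-day gap → day 34); task 4 (must start by day 19). The earliest of those limits is day 19, so task 3 must start by 19 − 4 = day 15.

15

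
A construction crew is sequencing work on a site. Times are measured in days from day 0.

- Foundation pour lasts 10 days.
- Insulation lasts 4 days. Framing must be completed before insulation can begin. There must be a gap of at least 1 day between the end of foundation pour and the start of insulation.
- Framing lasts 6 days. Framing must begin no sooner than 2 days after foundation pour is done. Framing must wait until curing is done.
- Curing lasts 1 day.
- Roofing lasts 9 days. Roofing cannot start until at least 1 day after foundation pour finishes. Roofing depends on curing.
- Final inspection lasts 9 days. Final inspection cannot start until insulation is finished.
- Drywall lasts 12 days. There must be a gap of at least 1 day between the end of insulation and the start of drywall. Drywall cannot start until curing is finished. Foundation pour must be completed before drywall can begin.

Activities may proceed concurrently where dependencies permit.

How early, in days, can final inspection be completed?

Nothing blocks curing, so it runs from day 0 to day 1.
Foundation pour can start immediately at day 0; it finishes at day 10.
Framing has to wait for foundation pour (finishes day 10, plus 2-day gap → day 12); curing (finishes day 1). The latest of these is day 12, so framing runs day 12 to 12 + 6 = day 18.
Insulation cannot start until framing (finishes day 18); foundation pour (finishes day 10, plus 1-day gap → day 11). The controlling bound is day 18, so insulation finishes at 18 + 4 = day 22.
Final inspection waits on insulation (finishes day 22), so it starts at day 22 and finishes at 22 + 9 = day 31.

31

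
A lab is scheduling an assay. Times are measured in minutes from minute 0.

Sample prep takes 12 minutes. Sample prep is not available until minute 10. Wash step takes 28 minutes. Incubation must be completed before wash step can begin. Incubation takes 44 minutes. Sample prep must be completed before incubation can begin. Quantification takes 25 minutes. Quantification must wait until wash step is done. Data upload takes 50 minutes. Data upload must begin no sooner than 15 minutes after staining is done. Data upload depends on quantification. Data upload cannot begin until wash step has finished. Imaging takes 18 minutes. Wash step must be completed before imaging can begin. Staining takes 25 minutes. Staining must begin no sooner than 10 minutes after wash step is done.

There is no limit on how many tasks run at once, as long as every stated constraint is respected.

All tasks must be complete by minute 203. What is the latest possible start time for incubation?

31

To finish by minute 203, data upload (duration 50) must start no later than minute 153.
Since data upload (must start by minute 153, minus 15-minute gap → minute 138) depends on it, staining must finish by minute 138. Backing off its 25-minute duration gives a latest start of minute 113.
Imaging must finish by minute 203; it takes 18 minutes, so it must start by 203 − 18 = minute 185.
Since data upload (must start by minute 153) depends on it, quantification must finish by minute 153. Backing off its 25-minute duration gives a latest start of minute 128.
For wash step: staining (must start by minute 113, minus 10-minute gap → minute 103); imaging (must start by minute 185); quantification (must start by minute 128); data upload (must start by minute 153). The most restrictive is minute 103; with a 28-minute duration, wash step must start by minute 75.
Incubation must finish before wash step (must start by minute 75). With a 44-minute duration, incubation must start by 75 − 44 = minute 31.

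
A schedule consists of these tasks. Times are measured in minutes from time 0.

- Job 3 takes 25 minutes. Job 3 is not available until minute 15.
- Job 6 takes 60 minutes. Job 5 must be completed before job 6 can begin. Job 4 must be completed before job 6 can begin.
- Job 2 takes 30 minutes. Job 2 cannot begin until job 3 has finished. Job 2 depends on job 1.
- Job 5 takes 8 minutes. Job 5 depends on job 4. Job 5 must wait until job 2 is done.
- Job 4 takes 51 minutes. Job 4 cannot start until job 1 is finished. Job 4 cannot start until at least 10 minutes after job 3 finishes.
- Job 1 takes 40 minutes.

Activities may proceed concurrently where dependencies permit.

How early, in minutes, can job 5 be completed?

109

Job 3 waits on its own release at minute 15, so it starts at minute 15 and finishes at 15 + 25 = minute 40.
Nothing blocks job 1, so it runs from minute 0 to minute 40.
Job 4 has to wait for job 1 (finishes minute 40); job 3 (finishes minute 40, plus 10-minute gap → minute 50). The latest of these is minute 50, so job 4 runs minute 50 to 50 + 51 = minute 101.
Job 2 needs all of job 3 (finishes minute 40); job 1 (finishes minute 40). That puts its earliest start at minute 40; it finishes at 40 + 30 = minute 70.
Job 5 needs all of job 4 (finishes minute 101); job 2 (finishes minute 70). That puts its earliest start at minute 101; it finishes at 101 + 8 = minute 109.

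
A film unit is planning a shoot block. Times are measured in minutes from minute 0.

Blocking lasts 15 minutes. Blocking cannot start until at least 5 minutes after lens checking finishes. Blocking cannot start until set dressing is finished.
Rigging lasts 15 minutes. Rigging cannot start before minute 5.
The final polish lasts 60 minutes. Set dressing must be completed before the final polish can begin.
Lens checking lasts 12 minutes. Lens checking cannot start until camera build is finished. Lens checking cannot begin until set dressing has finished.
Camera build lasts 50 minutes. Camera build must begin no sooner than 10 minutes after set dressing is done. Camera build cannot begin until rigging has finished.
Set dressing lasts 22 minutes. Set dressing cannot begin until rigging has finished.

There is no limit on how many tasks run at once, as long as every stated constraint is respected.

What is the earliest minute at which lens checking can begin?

Rigging cannot begin until its own release at minute 5. It runs from minute 5 to 5 + 15 = minute 20.
After rigging (finishes minute 20), set dressing can start at minute 20 and finishes at minute 42.
Camera build cannot start until set dressing (finishes minute 42, plus 10-minute gap → minute 52); rigging (finishes minute 20). The controlling bound is minute 52, so camera build finishes at 52 + 50 = minute 102.
Lens checking waits on camera build (finishes minute 102); set dressing (finishes minute 42). The latest of these is minute 102, which is the earliest lens checking can start.

102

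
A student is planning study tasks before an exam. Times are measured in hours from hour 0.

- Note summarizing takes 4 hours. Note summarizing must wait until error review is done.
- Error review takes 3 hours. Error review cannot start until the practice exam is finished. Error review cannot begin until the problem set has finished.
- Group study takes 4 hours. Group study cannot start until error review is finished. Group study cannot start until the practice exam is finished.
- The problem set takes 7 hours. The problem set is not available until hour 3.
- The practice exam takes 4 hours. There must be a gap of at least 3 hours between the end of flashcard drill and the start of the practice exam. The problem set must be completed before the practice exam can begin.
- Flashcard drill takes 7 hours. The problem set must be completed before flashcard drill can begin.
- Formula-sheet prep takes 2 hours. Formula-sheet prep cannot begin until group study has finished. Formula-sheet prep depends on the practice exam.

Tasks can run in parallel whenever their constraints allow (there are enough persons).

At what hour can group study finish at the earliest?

The problem set waits on its own release at hour 3, so it starts at hour 3 and finishes at 3 + 7 = hour 10.
Flashcard drill waits on the problem set (finishes hour 10), so it starts at hour 10 and finishes at 10 + 7 = hour 17.
The practice exam needs all of flashcard drill (finishes hour 17, plus 3-hour gap → hour 20); the problem set (finishes hour 10). That puts its earliest start at hour 20; it finishes at 20 + 4 = hour 24.
For error review: the practice exam (finishes hour 24); the problem set (finishes hour 10). Taking the maximum gives a start of hour 24, and it finishes at 24 + 3 = hour 27.
Group study has to wait for error review (finishes hour 27); the practice exam (finishes hour 24). The latest of these is hour 27, so group study runs hour 27 to 27 + 4 = hour 31.

31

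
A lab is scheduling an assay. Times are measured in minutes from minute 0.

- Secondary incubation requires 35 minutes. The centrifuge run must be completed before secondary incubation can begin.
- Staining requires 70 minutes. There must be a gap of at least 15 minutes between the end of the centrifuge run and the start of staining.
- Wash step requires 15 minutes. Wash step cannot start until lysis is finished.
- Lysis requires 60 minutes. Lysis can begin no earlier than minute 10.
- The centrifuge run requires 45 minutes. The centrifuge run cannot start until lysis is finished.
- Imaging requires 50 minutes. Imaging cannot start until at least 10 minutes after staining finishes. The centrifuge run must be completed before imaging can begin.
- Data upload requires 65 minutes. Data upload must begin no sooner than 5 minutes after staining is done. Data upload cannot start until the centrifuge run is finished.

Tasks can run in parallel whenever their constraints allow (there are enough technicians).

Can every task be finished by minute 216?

No

Lysis waits on its own release at minute 10, so it starts at minute 10 and finishes at 10 + 60 = minute 70.
Wash step cannot begin until lysis (finishes minute 70). It runs from minute 70 to 70 + 15 = minute 85.
The centrifuge run cannot begin until lysis (finishes minute 70). It runs from minute 70 to 70 + 45 = minute 115.
Secondary incubation cannot begin until the centrifuge run (finishes minute 115). It runs from minute 115 to 115 + 35 = minute 150.
After the centrifuge run (finishes minute 115, plus 15-minute gap → minute 130), staining can start at minute 130 and finishes at minute 200.
Data upload has to wait for staining (finishes minute 200, plus 5-minute gap → minute 205); the centrifuge run (finishes minute 115). The latest of these is minute 205, so data upload runs minute 205 to 205 + 65 = minute 270.
Imaging has to wait for staining (finishes minute 200, plus 10-minute gap → minute 210); the centrifuge run (finishes minute 115). The latest of these is minute 210, so imaging runs minute 210 to 210 + 50 = minute 260.
The earliest everything can be done is minute 270, which is after the deadline of 216, so it is not possible.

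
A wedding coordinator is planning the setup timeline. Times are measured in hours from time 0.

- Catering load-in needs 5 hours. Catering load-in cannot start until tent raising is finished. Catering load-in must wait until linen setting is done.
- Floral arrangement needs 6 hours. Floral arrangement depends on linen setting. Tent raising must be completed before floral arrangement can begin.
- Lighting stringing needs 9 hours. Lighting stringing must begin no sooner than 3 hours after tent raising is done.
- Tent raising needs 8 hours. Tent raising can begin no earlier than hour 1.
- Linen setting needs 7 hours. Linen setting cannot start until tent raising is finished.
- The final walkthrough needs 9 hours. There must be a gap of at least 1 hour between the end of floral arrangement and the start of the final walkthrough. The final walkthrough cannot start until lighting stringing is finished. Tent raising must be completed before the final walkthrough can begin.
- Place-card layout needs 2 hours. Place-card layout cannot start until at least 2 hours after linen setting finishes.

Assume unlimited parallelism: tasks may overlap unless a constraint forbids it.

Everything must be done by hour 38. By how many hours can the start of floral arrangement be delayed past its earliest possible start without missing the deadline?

6

Tent raising waits on its own release at hour 1, so it starts at hour 1 and finishes at 1 + 8 = hour 9.
Linen setting waits on tent raising (finishes hour 9), so it starts at hour 9 and finishes at 9 + 7 = hour 16.
For floral arrangement: linen setting (finishes hour 16); tent raising (finishes hour 9). Taking the maximum gives a start of hour 16, and it finishes at 16 + 6 = hour 22.

Working backward from the deadline:
Nothing follows the final walkthrough; the deadline of hour 38 is its only limit. It must start by 38 − 9 = hour 29.
Since the final walkthrough (must start by hour 29, minus 1-hour gap → hour 28) depends on it, floral arrangement must finish by hour 28. Backing off its 6-hour duration gives a latest start of hour 22.
So floral arrangement can start as early as hour 16 and as late as hour 22, giving 22 − 16 = 6 hours of slack.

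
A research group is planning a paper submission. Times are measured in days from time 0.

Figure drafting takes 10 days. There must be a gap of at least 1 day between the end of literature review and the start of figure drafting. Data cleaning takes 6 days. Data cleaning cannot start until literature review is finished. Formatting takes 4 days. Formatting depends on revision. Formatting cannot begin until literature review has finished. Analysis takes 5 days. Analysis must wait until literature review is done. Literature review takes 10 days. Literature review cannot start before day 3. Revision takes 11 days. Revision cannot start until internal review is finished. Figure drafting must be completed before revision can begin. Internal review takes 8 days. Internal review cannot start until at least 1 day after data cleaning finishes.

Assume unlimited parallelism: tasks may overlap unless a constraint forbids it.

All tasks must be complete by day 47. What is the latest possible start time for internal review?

24

Nothing follows formatting; the deadline of day 47 is its only limit. It must start by 47 − 4 = day 43.
Revision must finish before formatting (must start by day 43). With an 11-day duration, revision must start by 43 − 11 = day 32.
Internal review has to be done before revision (must start by day 32). That means finishing by day 32, i.e. starting by 32 − 8 = day 24.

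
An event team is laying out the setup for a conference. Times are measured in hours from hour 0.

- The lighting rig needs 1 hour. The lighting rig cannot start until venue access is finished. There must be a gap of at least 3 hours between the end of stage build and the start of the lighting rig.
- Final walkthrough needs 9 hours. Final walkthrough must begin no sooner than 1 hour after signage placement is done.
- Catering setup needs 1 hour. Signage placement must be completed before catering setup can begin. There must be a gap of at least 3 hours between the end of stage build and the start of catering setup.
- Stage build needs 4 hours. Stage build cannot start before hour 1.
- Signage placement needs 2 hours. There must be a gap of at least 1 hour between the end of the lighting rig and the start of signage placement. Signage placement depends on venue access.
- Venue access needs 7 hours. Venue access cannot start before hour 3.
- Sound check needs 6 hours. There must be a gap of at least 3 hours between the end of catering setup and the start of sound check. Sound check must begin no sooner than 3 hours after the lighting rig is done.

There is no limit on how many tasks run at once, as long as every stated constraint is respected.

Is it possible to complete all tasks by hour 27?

Stage build cannot begin until its own release at hour 1. It runs from hour 1 to 1 + 4 = hour 5.
Venue access cannot begin until its own release at hour 3. It runs from hour 3 to 3 + 7 = hour 10.
The lighting rig needs all of venue access (finishes hour 10); stage build (finishes hour 5, plus 3-hour gap → hour 8). That puts its earliest start at hour 10; it finishes at 10 + 1 = hour 11.
Signage placement has to wait for the lighting rig (finishes hour 11, plus 1-hour gap → hour 12); venue access (finishes hour 10). The latest of these is hour 12, so signage placement runs hour 12 to 12 + 2 = hour 14.
After signage placement (finishes hour 14, plus 1-hour gap → hour 15), final walkthrough can start at hour 15 and finishes at hour 24.
Catering setup has to wait for signage placement (finishes hour 14); stage build (finishes hour 5, plus 3-hour gap → hour 8). The latest of these is hour 14, so catering setup runs hour 14 to 14 + 1 = hour 15.
Sound check cannot start until catering setup (finishes hour 15, plus 3-hour gap → hour 18); the lighting rig (finishes hour 11, plus 3-hour gap → hour 14). The controlling bound is hour 18, so sound check finishes at 18 + 6 = hour 24.
Every task is finished by hour 24, which is no later than the deadline of 27, so the schedule is feasible.

Yes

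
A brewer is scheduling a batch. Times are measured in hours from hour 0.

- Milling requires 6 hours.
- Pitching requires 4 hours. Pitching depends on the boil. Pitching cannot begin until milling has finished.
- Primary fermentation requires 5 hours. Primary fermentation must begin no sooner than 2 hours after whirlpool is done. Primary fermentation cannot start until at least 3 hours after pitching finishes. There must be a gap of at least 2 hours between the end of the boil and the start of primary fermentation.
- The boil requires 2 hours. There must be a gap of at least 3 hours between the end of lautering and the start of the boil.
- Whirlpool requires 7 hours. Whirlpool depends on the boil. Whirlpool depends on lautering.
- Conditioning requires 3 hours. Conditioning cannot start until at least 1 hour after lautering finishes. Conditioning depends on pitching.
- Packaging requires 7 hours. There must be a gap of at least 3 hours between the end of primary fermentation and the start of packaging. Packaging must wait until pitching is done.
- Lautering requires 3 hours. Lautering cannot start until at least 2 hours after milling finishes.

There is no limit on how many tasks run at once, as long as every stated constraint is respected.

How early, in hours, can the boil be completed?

Nothing blocks milling, so it runs from hour 0 to hour 6.
Lautering cannot begin until milling (finishes hour 6, plus 2-hour gap → hour 8). It runs from hour 8 to 8 + 3 = hour 11.
The boil waits on lautering (finishes hour 11, plus 3-hour gap → hour 14), so it starts at hour 14 and finishes at 14 + 2 = hour 16.

16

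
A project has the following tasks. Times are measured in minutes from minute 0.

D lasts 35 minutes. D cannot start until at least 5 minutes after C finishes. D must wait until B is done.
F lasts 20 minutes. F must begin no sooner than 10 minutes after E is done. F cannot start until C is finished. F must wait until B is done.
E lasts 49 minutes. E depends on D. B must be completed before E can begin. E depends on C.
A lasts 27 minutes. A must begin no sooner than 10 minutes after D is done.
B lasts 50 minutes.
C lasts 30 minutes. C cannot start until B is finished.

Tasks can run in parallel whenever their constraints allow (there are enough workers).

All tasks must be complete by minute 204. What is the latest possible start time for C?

A has no dependents, so it just needs to finish by minute 204. Starting by 204 − 27 = minute 177 achieves that.
F has no dependents, so it just needs to finish by minute 204. Starting by 204 − 20 = minute 184 achieves that.
E has to be done before F (must start by minute 184, minus 10-minute gap → minute 174). That means finishing by minute 174, i.e. starting by 174 − 49 = minute 125.
For D: A (must start by minute 177, minus 10-minute gap → minute 167); E (must start by minute 125). The most restrictive is minute 125; with a 35-minute duration, D must start by minute 90.
C must finish in time for D (must start by minute 90, minus 5-minute gap → minute 85); E (must start by minute 125); F (must start by minute 184). The tightest is minute 85, so C must start by 85 − 30 = minute 55.

55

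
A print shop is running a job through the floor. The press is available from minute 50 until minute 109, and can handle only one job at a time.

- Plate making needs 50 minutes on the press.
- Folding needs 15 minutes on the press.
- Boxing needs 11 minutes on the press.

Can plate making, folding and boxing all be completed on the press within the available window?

No

The press window is 109 − 50 = 59 minutes.
Running back to back, the jobs need 50 + 15 + 11 = 76 minutes on the press.
Since 76 > 59, they cannot all fit.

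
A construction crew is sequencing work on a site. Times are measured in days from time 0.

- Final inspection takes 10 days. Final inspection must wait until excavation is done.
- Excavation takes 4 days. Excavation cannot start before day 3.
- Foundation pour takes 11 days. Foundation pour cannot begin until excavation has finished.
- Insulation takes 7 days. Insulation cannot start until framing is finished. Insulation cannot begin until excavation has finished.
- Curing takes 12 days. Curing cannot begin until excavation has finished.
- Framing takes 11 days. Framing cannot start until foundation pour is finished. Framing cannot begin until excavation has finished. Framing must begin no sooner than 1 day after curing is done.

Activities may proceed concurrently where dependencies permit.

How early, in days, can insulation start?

After its own release at day 3, excavation can start at day 3 and finishes at day 7.
Curing cannot begin until excavation (finishes day 7). It runs from day 7 to 7 + 12 = day 19.
Foundation pour waits on excavation (finishes day 7), so it starts at day 7 and finishes at 7 + 11 = day 18.
Framing cannot start until foundation pour (finishes day 18); excavation (finishes day 7); curing (finishes day 19, plus 1-day gap → day 20). The controlling bound is day 20, so framing finishes at 20 + 11 = day 31.
Insulation waits on framing (finishes day 31); excavation (finishes day 7). The latest of these is day 31, which is the earliest insulation can start.

31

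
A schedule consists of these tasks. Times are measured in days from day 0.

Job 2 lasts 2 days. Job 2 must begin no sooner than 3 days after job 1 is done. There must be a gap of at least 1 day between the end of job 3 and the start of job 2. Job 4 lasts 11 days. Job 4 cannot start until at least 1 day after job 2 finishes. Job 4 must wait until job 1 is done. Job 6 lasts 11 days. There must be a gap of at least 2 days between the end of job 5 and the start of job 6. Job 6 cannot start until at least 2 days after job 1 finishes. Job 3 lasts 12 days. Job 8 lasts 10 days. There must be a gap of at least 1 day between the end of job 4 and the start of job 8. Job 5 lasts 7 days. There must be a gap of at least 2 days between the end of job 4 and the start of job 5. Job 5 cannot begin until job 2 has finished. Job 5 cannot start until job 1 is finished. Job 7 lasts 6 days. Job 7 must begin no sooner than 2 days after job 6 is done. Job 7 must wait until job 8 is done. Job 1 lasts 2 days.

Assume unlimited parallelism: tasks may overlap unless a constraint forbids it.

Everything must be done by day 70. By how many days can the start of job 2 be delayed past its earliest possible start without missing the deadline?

13

Job 3 can start immediately at day 0; it finishes at day 12.
Job 1 can start immediately at day 0; it finishes at day 2.
Job 2 has to wait for job 1 (finishes day 2, plus 3-day gap → day 5); job 3 (finishes day 12, plus 1-day gap → day 13). The latest of these is day 13, so job 2 runs day 13 to 13 + 2 = day 15.

Working backward from the deadline:
Job 7 must finish by day 70; it takes 6 days, so it must start by 70 − 6 = day 64.
Since job 7 (must start by day 64, minus 2-day gap → day 62) depends on it, job 6 must finish by day 62. Backing off its 11-day duration gives a latest start of day 51.
Job 5 feeds into job 6 (must start by day 51, minus 2-day gap → day 49); so job 5 must finish by day 49 and therefore start by day 42.
Job 8 feeds into job 7 (must start by day 64); so job 8 must finish by day 64 and therefore start by day 54.
Job 4 must finish in time for job 5 (must start by day 42, minus 2-day gap → day 40); job 8 (must start by day 54, minus 1-day gap → day 53). The tightest is day 40, so job 4 must start by 40 − 11 = day 29.
Job 2 must finish in time for job 4 (must start by day 29, minus 1-day gap → day 28); job 5 (must start by day 42). The tightest is day 28, so job 2 must start by 28 − 2 = day 26.
So job 2 can start as early as day 13 and as late as day 26, giving 26 − 13 = 13 days of slack.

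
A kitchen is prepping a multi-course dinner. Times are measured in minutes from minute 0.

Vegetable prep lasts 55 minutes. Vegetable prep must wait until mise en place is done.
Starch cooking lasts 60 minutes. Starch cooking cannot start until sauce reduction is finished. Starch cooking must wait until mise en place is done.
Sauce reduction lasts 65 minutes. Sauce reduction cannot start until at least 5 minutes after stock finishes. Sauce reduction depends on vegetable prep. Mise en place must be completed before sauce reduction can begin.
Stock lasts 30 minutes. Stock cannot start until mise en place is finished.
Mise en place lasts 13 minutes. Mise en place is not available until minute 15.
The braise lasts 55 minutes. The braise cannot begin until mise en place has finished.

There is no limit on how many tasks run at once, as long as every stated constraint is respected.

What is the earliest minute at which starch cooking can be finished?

Mise en place cannot begin until its own release at minute 15. It runs from minute 15 to 15 + 13 = minute 28.
Vegetable prep cannot begin until mise en place (finishes minute 28). It runs from minute 28 to 28 + 55 = minute 83.
Stock waits on mise en place (finishes minute 28), so it starts at minute 28 and finishes at 28 + 30 = minute 58.
Sauce reduction cannot start until stock (finishes minute 58, plus 5-minute gap → minute 63); vegetable prep (finishes minute 83); mise en place (finishes minute 28). The controlling bound is minute 83, so sauce reduction finishes at 83 + 65 = minute 148.
Starch cooking cannot start until sauce reduction (finishes minute 148); mise en place (finishes minute 28). The controlling bound is minute 148, so starch cooking finishes at 148 + 60 = minute 208.

208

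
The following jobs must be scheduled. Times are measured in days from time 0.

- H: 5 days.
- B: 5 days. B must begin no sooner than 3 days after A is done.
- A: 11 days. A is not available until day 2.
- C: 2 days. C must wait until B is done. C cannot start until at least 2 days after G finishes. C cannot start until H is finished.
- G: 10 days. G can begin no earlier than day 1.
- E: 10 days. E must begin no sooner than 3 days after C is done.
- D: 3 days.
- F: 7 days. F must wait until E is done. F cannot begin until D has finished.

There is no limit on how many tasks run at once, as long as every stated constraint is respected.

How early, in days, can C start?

21

H has no prerequisites, so it starts at day 0 and finishes at day 5.
G waits on its own release at day 1, so it starts at day 1 and finishes at 1 + 10 = day 11.
A waits on its own release at day 2, so it starts at day 2 and finishes at 2 + 11 = day 13.
After A (finishes day 13, plus 3-day gap → day 16), B can start at day 16 and finishes at day 21.
C waits on B (finishes day 21); G (finishes day 11, plus 2-day gap → day 13); H (finishes day 5). The latest of these is day 21, which is the earliest C can start.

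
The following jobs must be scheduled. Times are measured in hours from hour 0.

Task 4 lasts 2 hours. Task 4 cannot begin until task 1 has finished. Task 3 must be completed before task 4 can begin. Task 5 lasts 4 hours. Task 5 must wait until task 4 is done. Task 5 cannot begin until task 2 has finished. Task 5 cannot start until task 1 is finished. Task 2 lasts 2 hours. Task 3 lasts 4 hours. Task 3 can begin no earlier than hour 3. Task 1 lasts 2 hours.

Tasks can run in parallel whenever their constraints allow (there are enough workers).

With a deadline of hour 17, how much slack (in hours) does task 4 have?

Task 3 cannot begin until its own release at hour 3. It runs from hour 3 to 3 + 4 = hour 7.
Task 1 has no prerequisites, so it starts at hour 0 and finishes at hour 2.
For task 4: task 1 (finishes hour 2); task 3 (finishes hour 7). Taking the maximum gives a start of hour 7, and it finishes at 7 + 2 = hour 9.

Working backward from the deadline:
To finish by hour 17, task 5 (duration 4) must start no later than hour 13.
Task 4 must finish before task 5 (must start by hour 13). With a 2-hour duration, task 4 must start by 13 − 2 = hour 11.
So task 4 can start as early as hour 7 and as late as hour 11, giving 11 − 7 = 4 hours of slack.

4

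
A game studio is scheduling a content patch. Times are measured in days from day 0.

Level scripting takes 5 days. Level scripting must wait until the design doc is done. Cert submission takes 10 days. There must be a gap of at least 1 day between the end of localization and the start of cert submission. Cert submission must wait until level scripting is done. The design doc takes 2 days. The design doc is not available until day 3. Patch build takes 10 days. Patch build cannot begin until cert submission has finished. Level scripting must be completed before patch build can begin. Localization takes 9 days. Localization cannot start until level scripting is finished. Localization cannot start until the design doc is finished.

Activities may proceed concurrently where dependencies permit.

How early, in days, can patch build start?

30

The design doc cannot begin until its own release at day 3. It runs from day 3 to 3 + 2 = day 5.
Level scripting waits on the design doc (finishes day 5), so it starts at day 5 and finishes at 5 + 5 = day 10.
For localization: level scripting (finishes day 10); the design doc (finishes day 5). Taking the maximum gives a start of day 10, and it finishes at 10 + 9 = day 19.
Cert submission has to wait for localization (finishes day 19, plus 1-day gap → day 20); level scripting (finishes day 10). The latest of these is day 20, so cert submission runs day 20 to 20 + 10 = day 30.
Patch build waits on cert submission (finishes day 30); level scripting (finishes day 10). The latest of these is day 30, which is the earliest patch build can start.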